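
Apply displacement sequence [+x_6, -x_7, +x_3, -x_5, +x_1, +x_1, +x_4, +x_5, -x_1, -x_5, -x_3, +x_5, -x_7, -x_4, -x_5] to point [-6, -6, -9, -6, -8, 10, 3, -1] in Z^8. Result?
(-5, -6, -9, -6, -9, 11, 1, -1)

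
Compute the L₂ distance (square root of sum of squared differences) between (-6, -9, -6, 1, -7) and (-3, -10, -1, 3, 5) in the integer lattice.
13.5277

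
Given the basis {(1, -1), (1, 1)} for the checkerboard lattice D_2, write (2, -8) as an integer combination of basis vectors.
5b₁ - 3b₂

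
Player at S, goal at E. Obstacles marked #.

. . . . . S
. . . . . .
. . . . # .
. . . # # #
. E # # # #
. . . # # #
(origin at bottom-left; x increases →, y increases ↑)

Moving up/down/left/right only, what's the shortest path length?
8
(one shortest path: (5, 5) → (4, 5) → (3, 5) → (2, 5) → (1, 5) → (1, 4) → (1, 3) → (1, 2) → (1, 1))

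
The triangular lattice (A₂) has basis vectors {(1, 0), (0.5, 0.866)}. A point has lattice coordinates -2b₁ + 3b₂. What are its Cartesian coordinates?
(-0.5, 2.598)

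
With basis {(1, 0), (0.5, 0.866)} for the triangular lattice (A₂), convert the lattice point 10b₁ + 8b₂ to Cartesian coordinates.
(14, 6.928)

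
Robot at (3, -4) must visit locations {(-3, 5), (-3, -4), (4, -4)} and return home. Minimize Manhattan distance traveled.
32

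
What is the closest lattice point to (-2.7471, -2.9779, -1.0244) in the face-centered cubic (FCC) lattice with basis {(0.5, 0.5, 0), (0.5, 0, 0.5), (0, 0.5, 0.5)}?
(-3, -3, -1)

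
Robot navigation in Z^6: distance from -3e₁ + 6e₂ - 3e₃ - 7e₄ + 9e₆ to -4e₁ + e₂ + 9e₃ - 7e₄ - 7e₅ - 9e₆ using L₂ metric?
23.3024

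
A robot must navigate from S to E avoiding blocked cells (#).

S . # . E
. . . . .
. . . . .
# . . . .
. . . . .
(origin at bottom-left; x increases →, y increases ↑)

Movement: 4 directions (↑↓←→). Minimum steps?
6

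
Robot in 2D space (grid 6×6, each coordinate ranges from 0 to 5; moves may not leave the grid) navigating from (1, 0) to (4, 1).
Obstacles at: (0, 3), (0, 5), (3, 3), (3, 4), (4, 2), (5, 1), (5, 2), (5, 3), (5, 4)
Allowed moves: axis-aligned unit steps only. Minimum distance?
4
(one shortest path: (1, 0) → (2, 0) → (3, 0) → (4, 0) → (4, 1))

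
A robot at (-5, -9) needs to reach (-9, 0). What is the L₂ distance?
9.84886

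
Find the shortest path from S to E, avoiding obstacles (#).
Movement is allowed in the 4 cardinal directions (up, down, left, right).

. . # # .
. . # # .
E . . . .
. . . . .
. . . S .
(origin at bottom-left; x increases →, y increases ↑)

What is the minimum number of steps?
5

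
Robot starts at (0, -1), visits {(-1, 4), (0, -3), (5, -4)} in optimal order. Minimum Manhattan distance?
20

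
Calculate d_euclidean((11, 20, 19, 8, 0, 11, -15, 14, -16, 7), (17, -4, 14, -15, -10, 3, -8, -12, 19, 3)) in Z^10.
57.4108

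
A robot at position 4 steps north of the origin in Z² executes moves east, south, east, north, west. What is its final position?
(1, 4)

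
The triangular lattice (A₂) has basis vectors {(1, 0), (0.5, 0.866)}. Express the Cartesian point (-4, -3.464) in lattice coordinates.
-2b₁ - 4b₂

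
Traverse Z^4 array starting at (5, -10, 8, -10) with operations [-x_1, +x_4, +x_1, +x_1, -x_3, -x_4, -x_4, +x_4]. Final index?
(6, -10, 7, -10)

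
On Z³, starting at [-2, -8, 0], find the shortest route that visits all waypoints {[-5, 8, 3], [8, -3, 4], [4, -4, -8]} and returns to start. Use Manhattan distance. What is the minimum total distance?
82
(one optimal route: (-2, -8, 0) → (-5, 8, 3) → (8, -3, 4) → (4, -4, -8) → (-2, -8, 0))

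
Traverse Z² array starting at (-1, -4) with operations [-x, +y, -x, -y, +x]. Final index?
(-2, -4)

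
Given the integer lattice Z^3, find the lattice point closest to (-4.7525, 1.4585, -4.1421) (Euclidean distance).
(-5, 1, -4)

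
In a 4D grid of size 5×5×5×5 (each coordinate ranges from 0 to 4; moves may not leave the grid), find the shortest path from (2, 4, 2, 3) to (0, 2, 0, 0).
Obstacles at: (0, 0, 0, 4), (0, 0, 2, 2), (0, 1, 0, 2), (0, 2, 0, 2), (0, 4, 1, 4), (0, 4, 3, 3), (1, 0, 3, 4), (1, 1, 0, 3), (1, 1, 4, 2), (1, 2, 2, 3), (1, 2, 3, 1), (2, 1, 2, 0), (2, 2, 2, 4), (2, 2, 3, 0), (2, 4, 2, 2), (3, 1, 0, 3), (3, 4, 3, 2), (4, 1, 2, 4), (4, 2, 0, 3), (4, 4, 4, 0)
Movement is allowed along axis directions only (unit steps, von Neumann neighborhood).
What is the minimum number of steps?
9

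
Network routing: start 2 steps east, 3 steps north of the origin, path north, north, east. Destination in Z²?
(3, 5)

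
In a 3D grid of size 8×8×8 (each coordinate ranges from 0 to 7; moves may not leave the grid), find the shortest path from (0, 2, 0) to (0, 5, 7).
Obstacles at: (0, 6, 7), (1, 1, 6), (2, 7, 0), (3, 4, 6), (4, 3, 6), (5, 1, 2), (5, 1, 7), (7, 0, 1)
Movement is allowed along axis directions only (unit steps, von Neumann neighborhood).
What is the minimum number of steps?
10
(one shortest path: (0, 2, 0) → (0, 3, 0) → (0, 4, 0) → (0, 5, 0) → (0, 5, 1) → (0, 5, 2) → (0, 5, 3) → (0, 5, 4) → (0, 5, 5) → (0, 5, 6) → (0, 5, 7))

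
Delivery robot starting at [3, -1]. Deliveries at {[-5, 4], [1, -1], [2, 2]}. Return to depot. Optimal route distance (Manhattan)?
26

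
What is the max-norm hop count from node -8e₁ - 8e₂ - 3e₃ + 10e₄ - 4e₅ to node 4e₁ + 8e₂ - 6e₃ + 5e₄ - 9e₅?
16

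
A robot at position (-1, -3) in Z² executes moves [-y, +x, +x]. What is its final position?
(1, -4)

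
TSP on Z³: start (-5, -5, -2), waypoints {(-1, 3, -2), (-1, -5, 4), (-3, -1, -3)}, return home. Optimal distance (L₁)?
38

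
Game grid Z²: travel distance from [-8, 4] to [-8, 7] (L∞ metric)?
3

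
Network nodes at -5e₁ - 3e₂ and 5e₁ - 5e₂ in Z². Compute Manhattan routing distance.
12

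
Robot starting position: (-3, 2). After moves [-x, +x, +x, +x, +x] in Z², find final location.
(0, 2)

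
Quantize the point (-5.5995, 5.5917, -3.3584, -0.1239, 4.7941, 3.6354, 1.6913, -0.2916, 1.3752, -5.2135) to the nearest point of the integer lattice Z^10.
(-6, 6, -3, 0, 5, 4, 2, 0, 1, -5)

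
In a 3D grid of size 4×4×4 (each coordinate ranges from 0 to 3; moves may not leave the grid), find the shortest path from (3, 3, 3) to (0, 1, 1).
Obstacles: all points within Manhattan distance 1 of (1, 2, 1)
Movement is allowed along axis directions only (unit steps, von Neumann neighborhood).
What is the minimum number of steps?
7
(one shortest path: (3, 3, 3) → (2, 3, 3) → (1, 3, 3) → (0, 3, 3) → (0, 2, 3) → (0, 1, 3) → (0, 1, 2) → (0, 1, 1))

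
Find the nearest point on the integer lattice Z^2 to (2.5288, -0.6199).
(3, -1)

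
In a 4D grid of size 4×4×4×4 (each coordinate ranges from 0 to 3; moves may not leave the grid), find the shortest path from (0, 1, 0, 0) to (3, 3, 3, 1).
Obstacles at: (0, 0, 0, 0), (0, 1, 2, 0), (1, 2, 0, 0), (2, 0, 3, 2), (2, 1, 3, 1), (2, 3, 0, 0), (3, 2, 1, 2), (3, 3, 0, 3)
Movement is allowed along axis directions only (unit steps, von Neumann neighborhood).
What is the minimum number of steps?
9
(one shortest path: (0, 1, 0, 0) → (1, 1, 0, 0) → (2, 1, 0, 0) → (3, 1, 0, 0) → (3, 2, 0, 0) → (3, 3, 0, 0) → (3, 3, 1, 0) → (3, 3, 2, 0) → (3, 3, 3, 0) → (3, 3, 3, 1))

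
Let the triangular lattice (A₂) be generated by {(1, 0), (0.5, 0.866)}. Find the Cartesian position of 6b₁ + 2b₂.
(7, 1.732)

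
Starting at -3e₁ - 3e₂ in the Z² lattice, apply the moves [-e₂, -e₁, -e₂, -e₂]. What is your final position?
(-4, -6)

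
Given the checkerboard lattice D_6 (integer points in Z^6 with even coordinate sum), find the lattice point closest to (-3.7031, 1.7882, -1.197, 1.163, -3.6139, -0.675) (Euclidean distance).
(-4, 2, -1, 1, -3, -1)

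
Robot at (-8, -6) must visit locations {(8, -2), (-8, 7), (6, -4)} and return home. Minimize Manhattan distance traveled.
58
(one optimal route: (-8, -6) → (-8, 7) → (8, -2) → (6, -4) → (-8, -6))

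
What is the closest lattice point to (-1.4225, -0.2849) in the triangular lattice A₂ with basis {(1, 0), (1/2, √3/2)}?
(-1, 0)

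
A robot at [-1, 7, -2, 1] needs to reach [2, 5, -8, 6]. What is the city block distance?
16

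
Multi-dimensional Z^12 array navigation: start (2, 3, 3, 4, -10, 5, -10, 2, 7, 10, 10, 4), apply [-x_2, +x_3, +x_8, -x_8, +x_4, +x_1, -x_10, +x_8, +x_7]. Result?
(3, 2, 4, 5, -10, 5, -9, 3, 7, 9, 10, 4)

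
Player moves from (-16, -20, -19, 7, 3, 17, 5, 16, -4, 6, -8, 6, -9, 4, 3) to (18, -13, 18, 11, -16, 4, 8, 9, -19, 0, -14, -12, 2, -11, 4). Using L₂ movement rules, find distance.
64.3894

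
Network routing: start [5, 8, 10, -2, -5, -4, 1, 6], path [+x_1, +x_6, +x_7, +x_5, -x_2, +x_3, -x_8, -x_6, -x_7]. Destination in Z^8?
(6, 7, 11, -2, -4, -4, 1, 5)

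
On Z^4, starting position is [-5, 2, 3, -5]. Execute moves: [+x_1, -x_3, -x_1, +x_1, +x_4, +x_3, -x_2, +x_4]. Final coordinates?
(-4, 1, 3, -3)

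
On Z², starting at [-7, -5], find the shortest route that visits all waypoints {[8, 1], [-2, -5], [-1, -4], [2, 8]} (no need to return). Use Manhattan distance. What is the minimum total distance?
34
(one optimal route: (-7, -5) → (-2, -5) → (-1, -4) → (8, 1) → (2, 8))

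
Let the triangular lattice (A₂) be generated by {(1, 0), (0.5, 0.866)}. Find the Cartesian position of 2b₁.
(2, 0)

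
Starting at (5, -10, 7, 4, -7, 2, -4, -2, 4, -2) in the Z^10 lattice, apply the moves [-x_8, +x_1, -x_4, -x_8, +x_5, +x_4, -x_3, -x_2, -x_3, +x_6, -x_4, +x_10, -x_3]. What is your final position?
(6, -11, 4, 3, -6, 3, -4, -4, 4, -1)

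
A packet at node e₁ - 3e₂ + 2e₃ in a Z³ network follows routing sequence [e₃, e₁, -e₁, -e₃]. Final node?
(1, -3, 2)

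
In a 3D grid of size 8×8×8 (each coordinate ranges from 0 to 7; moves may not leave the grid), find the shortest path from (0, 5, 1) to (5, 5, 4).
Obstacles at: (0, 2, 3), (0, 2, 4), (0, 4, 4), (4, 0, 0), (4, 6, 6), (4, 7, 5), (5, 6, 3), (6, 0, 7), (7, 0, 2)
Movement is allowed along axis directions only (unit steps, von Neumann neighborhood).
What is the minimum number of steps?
8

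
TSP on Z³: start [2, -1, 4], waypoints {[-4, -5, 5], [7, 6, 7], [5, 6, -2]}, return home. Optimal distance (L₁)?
62
(one optimal route: (2, -1, 4) → (-4, -5, 5) → (7, 6, 7) → (5, 6, -2) → (2, -1, 4))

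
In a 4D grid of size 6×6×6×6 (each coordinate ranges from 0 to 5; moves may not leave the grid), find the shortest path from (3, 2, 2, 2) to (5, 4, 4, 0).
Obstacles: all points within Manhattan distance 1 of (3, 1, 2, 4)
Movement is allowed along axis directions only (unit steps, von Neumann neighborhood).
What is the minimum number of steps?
8
(one shortest path: (3, 2, 2, 2) → (4, 2, 2, 2) → (5, 2, 2, 2) → (5, 3, 2, 2) → (5, 4, 2, 2) → (5, 4, 3, 2) → (5, 4, 4, 2) → (5, 4, 4, 1) → (5, 4, 4, 0))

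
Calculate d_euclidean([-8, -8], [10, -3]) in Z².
18.6815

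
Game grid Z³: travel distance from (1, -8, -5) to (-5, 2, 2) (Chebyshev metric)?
10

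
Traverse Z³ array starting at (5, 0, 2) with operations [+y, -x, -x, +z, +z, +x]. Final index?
(4, 1, 4)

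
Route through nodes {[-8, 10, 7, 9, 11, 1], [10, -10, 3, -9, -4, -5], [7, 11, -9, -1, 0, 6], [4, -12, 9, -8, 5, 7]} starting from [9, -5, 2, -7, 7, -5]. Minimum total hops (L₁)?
171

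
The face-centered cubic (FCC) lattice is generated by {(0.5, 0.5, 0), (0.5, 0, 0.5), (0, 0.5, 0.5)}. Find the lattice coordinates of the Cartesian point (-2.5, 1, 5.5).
-7b₁ + 2b₂ + 9b₃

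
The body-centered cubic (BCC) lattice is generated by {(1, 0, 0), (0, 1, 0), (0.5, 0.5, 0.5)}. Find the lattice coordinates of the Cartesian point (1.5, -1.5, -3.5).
5b₁ + 2b₂ - 7b₃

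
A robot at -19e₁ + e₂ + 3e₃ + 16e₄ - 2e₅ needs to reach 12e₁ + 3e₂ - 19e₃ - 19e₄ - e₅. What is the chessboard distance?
35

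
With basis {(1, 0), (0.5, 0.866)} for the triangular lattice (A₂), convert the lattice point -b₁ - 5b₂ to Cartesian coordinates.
(-3.5, -4.33)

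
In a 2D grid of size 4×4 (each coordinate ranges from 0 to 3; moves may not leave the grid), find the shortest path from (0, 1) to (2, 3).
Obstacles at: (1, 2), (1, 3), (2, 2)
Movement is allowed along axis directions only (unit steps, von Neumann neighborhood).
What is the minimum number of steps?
6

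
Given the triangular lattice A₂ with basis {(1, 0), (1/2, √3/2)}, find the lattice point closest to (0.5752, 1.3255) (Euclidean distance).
(0.5, 0.866)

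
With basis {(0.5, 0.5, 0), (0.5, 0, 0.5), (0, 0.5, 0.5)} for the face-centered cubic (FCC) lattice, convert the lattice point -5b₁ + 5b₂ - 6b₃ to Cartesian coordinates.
(0, -5.5, -0.5)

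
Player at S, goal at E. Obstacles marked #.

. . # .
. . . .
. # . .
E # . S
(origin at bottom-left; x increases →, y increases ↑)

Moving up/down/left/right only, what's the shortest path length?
7
(one shortest path: (3, 0) → (2, 0) → (2, 1) → (2, 2) → (1, 2) → (0, 2) → (0, 1) → (0, 0))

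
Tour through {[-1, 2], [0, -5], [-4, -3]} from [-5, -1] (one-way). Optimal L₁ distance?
17
(one optimal route: (-5, -1) → (-4, -3) → (0, -5) → (-1, 2))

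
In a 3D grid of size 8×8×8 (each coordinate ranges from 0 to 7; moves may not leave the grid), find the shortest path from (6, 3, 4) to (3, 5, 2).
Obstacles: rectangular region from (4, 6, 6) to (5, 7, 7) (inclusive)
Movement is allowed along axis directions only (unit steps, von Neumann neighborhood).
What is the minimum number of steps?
7
(one shortest path: (6, 3, 4) → (5, 3, 4) → (4, 3, 4) → (3, 3, 4) → (3, 4, 4) → (3, 5, 4) → (3, 5, 3) → (3, 5, 2))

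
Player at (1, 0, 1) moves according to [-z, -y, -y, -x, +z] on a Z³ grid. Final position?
(0, -2, 1)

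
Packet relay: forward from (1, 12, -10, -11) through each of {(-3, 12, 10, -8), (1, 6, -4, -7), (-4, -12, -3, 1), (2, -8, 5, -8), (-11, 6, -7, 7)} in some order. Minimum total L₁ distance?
133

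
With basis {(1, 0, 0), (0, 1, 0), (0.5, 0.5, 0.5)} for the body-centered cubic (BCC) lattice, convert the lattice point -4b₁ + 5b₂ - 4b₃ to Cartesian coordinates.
(-6, 3, -2)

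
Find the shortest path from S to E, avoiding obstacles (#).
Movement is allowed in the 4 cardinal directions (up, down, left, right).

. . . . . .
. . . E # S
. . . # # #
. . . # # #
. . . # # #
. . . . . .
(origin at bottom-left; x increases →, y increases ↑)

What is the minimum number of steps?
4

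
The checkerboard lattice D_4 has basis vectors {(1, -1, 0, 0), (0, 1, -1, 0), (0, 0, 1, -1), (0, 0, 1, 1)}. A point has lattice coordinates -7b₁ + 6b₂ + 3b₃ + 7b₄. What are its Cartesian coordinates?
(-7, 13, 4, 4)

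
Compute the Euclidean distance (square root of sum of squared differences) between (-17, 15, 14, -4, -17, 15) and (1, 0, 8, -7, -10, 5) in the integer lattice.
27.258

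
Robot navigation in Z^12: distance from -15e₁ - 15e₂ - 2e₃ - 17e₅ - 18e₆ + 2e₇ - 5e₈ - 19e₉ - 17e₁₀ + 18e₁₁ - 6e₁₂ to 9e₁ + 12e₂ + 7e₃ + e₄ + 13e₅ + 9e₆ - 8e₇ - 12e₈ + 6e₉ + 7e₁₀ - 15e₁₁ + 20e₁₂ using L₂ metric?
78.3007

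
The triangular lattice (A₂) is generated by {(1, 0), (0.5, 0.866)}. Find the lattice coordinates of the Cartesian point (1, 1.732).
2b₂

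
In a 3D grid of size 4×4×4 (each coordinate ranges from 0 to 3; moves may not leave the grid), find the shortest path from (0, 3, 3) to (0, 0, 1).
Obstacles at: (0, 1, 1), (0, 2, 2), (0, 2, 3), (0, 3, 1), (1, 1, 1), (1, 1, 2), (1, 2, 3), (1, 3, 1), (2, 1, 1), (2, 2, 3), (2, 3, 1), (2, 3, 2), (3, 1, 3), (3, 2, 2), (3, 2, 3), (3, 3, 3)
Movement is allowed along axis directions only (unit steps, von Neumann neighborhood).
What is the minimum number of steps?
9
(one shortest path: (0, 3, 3) → (1, 3, 3) → (1, 3, 2) → (1, 2, 2) → (2, 2, 2) → (2, 1, 2) → (2, 0, 2) → (1, 0, 2) → (0, 0, 2) → (0, 0, 1))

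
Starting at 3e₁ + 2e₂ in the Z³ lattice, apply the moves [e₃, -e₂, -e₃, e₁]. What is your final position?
(4, 1, 0)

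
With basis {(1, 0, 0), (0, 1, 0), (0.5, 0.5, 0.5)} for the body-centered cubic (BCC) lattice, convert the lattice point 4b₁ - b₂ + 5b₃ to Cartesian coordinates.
(6.5, 1.5, 2.5)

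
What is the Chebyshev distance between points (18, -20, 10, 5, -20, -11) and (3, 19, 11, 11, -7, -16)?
39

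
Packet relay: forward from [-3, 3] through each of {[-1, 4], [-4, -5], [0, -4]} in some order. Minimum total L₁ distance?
17
(one optimal route: (-3, 3) → (-1, 4) → (0, -4) → (-4, -5))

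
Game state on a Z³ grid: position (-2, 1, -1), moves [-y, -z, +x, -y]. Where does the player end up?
(-1, -1, -2)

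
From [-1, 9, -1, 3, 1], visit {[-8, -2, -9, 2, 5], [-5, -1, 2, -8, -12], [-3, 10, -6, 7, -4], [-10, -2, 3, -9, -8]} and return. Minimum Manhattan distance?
142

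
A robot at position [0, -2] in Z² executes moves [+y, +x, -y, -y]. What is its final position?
(1, -3)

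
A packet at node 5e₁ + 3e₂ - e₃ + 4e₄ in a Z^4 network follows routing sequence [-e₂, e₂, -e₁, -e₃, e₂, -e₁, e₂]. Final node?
(3, 5, -2, 4)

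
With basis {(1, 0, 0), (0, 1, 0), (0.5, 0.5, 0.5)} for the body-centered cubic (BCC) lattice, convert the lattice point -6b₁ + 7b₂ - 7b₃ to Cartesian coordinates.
(-9.5, 3.5, -3.5)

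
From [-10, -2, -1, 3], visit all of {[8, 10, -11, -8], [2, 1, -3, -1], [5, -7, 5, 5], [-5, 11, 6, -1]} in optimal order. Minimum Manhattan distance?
117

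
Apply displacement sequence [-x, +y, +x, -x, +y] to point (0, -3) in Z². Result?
(-1, -1)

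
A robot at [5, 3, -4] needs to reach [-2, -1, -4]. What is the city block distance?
11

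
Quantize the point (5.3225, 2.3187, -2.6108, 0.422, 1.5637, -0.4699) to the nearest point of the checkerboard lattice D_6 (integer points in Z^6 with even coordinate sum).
(5, 2, -3, 0, 2, 0)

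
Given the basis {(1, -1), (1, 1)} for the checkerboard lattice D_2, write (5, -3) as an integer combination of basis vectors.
4b₁ + b₂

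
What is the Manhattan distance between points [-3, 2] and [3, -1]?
9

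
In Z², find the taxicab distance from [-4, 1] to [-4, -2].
3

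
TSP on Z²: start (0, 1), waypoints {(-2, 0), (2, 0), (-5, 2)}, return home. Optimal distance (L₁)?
18
(one optimal route: (0, 1) → (2, 0) → (-2, 0) → (-5, 2) → (0, 1))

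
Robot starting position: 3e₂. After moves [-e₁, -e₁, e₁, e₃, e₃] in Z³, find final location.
(-1, 3, 2)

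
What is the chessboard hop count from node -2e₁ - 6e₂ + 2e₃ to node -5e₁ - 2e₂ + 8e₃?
6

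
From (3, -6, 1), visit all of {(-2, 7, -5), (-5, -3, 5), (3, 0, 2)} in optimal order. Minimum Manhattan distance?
44
(one optimal route: (3, -6, 1) → (3, 0, 2) → (-5, -3, 5) → (-2, 7, -5))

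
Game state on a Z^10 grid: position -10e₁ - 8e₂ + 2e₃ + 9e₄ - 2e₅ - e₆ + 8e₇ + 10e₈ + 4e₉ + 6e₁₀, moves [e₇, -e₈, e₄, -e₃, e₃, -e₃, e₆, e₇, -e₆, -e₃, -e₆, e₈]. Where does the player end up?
(-10, -8, 0, 10, -2, -2, 10, 10, 4, 6)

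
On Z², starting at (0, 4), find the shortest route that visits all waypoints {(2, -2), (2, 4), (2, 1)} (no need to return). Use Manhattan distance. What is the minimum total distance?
8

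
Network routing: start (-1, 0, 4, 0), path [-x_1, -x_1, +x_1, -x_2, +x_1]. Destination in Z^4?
(-1, -1, 4, 0)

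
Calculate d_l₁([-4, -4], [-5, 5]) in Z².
10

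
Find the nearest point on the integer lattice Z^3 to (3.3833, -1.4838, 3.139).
(3, -1, 3)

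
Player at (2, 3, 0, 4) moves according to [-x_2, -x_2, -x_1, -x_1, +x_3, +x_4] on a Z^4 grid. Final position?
(0, 1, 1, 5)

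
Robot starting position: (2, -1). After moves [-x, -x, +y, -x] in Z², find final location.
(-1, 0)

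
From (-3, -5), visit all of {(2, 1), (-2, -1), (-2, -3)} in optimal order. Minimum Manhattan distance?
11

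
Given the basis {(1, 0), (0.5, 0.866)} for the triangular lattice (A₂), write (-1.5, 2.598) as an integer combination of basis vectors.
-3b₁ + 3b₂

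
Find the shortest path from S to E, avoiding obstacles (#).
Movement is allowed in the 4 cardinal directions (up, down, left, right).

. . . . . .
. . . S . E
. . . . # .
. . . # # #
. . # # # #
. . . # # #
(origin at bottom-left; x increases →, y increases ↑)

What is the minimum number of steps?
2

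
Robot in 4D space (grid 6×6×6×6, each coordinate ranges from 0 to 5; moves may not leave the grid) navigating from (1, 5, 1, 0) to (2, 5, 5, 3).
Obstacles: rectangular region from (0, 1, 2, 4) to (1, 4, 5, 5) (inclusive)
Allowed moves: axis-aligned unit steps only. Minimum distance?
8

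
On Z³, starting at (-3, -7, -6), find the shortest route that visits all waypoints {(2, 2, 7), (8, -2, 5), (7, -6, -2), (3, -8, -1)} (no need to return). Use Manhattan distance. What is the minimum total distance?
43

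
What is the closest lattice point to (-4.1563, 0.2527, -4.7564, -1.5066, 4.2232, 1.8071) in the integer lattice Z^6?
(-4, 0, -5, -2, 4, 2)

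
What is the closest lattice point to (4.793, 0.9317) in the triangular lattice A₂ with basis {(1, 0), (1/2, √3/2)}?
(4.5, 0.866)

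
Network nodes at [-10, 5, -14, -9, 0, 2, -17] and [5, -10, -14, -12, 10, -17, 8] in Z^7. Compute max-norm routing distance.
25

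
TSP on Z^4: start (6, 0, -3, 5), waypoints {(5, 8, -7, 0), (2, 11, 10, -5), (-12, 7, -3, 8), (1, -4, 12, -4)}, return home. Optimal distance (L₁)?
138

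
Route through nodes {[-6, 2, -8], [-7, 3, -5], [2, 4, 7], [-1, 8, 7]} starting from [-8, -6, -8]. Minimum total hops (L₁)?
44
(one optimal route: (-8, -6, -8) → (-6, 2, -8) → (-7, 3, -5) → (2, 4, 7) → (-1, 8, 7))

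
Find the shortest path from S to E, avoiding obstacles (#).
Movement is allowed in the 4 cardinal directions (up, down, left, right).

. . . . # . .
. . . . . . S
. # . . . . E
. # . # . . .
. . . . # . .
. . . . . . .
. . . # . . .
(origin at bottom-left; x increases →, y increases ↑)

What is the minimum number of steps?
1
(one shortest path: (6, 5) → (6, 4))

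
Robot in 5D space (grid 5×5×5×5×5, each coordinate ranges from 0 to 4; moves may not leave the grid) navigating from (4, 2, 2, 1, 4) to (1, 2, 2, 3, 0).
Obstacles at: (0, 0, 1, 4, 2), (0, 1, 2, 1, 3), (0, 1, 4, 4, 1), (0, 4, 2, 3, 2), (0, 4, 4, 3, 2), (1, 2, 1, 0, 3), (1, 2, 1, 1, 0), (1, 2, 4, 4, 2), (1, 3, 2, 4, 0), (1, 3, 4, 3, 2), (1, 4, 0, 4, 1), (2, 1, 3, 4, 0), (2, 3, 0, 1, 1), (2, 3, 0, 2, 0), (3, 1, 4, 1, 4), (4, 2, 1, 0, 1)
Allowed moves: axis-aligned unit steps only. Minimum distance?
9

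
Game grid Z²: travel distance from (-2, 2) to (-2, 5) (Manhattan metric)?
3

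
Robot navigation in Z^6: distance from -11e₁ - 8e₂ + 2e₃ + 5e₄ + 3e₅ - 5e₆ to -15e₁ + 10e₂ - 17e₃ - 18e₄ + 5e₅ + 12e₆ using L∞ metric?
23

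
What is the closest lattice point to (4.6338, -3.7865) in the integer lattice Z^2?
(5, -4)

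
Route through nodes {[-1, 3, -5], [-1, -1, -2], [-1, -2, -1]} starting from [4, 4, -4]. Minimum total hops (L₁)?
16
(one optimal route: (4, 4, -4) → (-1, 3, -5) → (-1, -1, -2) → (-1, -2, -1))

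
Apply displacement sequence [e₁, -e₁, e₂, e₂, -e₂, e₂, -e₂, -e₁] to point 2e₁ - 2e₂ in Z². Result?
(1, -1)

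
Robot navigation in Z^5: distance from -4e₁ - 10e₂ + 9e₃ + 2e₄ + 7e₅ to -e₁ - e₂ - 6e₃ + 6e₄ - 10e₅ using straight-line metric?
24.8998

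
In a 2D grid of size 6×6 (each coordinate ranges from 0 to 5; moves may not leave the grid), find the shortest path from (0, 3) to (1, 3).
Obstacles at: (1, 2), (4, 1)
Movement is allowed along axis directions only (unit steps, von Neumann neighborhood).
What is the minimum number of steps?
1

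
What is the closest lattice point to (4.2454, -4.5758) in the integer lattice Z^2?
(4, -5)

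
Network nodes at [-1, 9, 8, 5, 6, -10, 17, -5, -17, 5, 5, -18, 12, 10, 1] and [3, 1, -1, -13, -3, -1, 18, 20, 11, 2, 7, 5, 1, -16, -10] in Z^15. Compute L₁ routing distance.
187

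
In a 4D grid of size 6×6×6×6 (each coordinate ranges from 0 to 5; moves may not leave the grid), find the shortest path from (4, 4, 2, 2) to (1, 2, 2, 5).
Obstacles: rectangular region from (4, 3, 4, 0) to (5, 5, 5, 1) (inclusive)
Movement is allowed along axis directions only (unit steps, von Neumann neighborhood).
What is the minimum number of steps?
8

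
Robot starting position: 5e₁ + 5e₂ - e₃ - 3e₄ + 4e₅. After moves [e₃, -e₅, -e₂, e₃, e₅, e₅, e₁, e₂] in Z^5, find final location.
(6, 5, 1, -3, 5)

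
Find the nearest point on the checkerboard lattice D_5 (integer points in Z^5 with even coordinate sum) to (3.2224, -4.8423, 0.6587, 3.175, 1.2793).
(3, -5, 0, 3, 1)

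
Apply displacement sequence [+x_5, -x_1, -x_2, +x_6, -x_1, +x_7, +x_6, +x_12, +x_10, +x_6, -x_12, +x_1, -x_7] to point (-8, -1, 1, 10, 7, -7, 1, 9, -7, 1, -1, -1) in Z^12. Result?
(-9, -2, 1, 10, 8, -4, 1, 9, -7, 2, -1, -1)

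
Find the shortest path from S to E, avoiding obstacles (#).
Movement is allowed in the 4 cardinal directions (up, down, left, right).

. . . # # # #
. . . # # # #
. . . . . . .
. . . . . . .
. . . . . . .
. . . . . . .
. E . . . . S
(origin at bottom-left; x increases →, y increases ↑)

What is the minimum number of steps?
5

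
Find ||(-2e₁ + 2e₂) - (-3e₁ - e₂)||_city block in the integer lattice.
4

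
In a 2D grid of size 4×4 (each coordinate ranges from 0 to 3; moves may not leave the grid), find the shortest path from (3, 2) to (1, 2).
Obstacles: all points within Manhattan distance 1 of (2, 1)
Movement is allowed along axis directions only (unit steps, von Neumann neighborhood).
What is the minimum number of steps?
4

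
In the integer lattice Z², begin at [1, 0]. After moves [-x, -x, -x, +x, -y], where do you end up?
(-1, -1)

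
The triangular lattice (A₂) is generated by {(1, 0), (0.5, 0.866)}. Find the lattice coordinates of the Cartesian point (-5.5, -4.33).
-3b₁ - 5b₂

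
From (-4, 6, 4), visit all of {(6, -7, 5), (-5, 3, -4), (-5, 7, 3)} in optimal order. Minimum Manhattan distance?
44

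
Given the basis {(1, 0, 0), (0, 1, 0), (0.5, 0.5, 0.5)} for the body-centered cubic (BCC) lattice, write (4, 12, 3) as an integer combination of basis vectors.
b₁ + 9b₂ + 6b₃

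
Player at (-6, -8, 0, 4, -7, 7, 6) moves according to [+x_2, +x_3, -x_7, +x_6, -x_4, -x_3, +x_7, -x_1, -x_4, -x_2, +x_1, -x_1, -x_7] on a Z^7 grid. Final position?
(-7, -8, 0, 2, -7, 8, 5)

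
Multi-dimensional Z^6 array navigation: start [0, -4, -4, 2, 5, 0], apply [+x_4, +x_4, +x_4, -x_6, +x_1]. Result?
(1, -4, -4, 5, 5, -1)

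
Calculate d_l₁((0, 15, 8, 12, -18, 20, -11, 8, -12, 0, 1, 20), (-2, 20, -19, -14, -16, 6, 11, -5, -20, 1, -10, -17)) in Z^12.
168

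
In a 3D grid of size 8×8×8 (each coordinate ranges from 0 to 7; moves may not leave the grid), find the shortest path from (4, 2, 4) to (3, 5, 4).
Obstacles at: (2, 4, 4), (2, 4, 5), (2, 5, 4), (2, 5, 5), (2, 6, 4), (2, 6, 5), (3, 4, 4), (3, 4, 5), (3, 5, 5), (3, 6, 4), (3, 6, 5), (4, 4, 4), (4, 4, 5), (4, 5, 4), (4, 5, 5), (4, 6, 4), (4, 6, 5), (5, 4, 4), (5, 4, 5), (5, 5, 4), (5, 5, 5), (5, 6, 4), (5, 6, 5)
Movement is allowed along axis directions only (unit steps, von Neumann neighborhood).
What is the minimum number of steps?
6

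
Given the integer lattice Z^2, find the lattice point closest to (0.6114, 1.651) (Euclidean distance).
(1, 2)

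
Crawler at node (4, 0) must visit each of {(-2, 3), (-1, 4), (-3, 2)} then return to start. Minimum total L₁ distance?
22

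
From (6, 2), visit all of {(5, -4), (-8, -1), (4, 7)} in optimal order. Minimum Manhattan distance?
35
(one optimal route: (6, 2) → (4, 7) → (5, -4) → (-8, -1))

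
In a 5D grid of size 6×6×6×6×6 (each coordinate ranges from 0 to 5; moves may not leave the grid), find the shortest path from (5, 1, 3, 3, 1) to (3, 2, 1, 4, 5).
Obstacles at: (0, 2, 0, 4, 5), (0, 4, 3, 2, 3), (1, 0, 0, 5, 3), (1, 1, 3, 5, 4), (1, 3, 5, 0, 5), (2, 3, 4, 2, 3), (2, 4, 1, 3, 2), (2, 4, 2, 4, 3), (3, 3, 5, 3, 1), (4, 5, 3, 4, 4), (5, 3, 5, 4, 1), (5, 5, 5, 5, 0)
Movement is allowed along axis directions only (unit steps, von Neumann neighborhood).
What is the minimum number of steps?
10
(one shortest path: (5, 1, 3, 3, 1) → (4, 1, 3, 3, 1) → (3, 1, 3, 3, 1) → (3, 2, 3, 3, 1) → (3, 2, 2, 3, 1) → (3, 2, 1, 3, 1) → (3, 2, 1, 4, 1) → (3, 2, 1, 4, 2) → (3, 2, 1, 4, 3) → (3, 2, 1, 4, 4) → (3, 2, 1, 4, 5))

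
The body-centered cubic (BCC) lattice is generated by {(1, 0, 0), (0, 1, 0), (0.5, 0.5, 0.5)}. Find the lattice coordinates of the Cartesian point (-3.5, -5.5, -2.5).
-b₁ - 3b₂ - 5b₃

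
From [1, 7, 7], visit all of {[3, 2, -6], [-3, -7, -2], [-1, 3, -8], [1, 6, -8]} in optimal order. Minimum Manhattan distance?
47
(one optimal route: (1, 7, 7) → (1, 6, -8) → (-1, 3, -8) → (3, 2, -6) → (-3, -7, -2))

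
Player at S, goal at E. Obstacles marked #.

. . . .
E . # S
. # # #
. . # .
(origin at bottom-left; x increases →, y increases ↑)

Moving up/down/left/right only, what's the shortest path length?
5
(one shortest path: (3, 2) → (3, 3) → (2, 3) → (1, 3) → (0, 3) → (0, 2))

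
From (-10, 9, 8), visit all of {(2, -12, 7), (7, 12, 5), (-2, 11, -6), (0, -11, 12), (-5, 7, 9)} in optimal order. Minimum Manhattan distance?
90
(one optimal route: (-10, 9, 8) → (-5, 7, 9) → (-2, 11, -6) → (7, 12, 5) → (2, -12, 7) → (0, -11, 12))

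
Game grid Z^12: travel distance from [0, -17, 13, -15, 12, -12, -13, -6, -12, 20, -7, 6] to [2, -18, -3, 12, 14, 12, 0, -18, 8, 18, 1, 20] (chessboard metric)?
27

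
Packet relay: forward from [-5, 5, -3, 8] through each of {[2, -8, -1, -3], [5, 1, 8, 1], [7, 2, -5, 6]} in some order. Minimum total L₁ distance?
65
(one optimal route: (-5, 5, -3, 8) → (7, 2, -5, 6) → (5, 1, 8, 1) → (2, -8, -1, -3))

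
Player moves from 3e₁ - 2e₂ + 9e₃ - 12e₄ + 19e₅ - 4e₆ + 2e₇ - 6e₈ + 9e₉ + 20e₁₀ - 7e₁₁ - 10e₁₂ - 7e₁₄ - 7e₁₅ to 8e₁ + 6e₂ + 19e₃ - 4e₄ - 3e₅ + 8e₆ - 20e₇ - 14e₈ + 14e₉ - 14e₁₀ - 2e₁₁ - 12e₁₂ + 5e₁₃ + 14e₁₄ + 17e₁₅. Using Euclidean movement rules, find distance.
60.6712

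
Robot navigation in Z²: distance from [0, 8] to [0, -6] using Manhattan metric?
14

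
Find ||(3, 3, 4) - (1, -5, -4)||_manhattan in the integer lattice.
18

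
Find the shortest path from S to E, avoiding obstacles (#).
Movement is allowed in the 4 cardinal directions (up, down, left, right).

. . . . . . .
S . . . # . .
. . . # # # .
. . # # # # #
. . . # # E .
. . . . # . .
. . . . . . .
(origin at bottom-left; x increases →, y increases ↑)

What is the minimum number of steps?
12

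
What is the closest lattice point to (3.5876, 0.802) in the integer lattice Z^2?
(4, 1)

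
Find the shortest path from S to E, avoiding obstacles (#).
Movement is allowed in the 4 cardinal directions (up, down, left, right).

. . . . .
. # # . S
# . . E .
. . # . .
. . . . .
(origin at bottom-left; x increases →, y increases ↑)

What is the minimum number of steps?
2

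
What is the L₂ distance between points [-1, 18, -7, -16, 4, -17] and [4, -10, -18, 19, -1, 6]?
52.0481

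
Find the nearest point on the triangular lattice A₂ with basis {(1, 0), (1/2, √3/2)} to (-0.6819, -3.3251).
(-1, -3.464)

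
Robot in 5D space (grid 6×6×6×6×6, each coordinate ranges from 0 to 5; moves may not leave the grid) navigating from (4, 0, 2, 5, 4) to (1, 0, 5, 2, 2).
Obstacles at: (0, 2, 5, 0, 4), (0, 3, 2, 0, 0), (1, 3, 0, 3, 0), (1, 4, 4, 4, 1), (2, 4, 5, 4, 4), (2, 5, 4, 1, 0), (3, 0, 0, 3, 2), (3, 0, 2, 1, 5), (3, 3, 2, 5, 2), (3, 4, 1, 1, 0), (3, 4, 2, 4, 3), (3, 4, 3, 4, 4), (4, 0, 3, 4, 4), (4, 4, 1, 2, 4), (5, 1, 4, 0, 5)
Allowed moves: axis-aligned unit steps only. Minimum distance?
11
(one shortest path: (4, 0, 2, 5, 4) → (3, 0, 2, 5, 4) → (2, 0, 2, 5, 4) → (1, 0, 2, 5, 4) → (1, 0, 3, 5, 4) → (1, 0, 4, 5, 4) → (1, 0, 5, 5, 4) → (1, 0, 5, 4, 4) → (1, 0, 5, 3, 4) → (1, 0, 5, 2, 4) → (1, 0, 5, 2, 3) → (1, 0, 5, 2, 2))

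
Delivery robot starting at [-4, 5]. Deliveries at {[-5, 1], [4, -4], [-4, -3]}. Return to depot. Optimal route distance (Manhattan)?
36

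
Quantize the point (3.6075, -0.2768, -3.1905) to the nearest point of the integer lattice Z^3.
(4, 0, -3)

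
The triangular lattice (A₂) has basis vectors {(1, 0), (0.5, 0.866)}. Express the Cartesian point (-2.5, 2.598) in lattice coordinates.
-4b₁ + 3b₂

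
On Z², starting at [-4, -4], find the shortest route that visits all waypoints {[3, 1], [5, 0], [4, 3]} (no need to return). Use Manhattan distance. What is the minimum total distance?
19
(one optimal route: (-4, -4) → (3, 1) → (5, 0) → (4, 3))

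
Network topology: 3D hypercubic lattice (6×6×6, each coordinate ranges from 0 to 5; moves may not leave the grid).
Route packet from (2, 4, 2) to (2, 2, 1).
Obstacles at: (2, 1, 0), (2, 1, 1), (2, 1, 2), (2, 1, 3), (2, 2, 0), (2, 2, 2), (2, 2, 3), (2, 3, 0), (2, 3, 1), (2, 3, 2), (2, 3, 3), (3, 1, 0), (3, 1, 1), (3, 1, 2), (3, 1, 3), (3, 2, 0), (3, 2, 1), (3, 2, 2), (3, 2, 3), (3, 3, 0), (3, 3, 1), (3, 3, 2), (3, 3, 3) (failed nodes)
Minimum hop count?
5
(one shortest path: (2, 4, 2) → (1, 4, 2) → (1, 3, 2) → (1, 2, 2) → (1, 2, 1) → (2, 2, 1))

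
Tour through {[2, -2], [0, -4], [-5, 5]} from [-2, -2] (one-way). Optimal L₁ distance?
22
(one optimal route: (-2, -2) → (2, -2) → (0, -4) → (-5, 5))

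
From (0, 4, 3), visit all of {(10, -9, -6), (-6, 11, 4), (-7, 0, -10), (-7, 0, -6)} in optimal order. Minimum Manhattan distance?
70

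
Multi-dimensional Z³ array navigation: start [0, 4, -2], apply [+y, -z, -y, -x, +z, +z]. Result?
(-1, 4, -1)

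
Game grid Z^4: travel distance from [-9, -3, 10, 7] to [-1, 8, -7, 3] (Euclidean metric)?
22.1359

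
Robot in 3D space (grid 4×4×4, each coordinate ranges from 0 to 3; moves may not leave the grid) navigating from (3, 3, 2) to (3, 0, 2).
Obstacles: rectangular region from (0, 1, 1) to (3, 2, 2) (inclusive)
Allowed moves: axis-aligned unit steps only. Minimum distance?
5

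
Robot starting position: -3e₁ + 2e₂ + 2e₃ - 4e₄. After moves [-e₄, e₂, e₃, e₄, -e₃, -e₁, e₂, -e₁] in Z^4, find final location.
(-5, 4, 2, -4)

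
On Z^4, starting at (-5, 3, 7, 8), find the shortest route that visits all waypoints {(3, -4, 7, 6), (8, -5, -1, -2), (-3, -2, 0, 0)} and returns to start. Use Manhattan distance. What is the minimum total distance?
78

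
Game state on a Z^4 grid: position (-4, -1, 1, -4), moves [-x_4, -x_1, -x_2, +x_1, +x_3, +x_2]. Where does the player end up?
(-4, -1, 2, -5)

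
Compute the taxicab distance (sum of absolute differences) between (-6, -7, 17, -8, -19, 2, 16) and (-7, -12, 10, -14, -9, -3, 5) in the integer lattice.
45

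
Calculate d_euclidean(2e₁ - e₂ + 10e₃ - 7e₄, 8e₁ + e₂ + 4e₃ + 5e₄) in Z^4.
14.8324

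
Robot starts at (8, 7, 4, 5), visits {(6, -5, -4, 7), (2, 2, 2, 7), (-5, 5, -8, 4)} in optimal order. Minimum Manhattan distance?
60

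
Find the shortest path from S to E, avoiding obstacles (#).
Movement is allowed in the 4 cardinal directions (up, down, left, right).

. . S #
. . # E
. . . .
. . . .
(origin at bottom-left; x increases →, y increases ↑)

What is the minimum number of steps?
6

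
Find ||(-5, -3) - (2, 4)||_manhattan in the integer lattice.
14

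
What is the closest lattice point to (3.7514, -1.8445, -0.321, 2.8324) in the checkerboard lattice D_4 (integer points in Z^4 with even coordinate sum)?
(4, -2, -1, 3)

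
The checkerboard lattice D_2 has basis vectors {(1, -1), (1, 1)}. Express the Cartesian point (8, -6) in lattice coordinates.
7b₁ + b₂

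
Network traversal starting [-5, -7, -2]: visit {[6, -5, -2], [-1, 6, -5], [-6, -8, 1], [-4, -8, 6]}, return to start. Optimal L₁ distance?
74
(one optimal route: (-5, -7, -2) → (6, -5, -2) → (-1, 6, -5) → (-4, -8, 6) → (-6, -8, 1) → (-5, -7, -2))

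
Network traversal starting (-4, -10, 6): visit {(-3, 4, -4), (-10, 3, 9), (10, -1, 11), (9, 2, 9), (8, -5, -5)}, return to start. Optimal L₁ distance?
116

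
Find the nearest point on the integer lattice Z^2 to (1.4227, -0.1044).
(1, 0)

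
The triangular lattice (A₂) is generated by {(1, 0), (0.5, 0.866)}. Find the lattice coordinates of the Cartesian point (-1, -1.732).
-2b₂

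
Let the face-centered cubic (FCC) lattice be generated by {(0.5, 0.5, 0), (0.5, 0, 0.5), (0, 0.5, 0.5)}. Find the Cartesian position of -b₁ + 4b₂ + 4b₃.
(1.5, 1.5, 4)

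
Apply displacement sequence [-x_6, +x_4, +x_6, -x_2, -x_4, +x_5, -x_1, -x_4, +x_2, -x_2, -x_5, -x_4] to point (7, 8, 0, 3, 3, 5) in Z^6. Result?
(6, 7, 0, 1, 3, 5)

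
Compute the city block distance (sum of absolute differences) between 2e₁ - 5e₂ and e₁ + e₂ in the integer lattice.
7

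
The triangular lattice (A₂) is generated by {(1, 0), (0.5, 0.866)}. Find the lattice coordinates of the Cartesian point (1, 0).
b₁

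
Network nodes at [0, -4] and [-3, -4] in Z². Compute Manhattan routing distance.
3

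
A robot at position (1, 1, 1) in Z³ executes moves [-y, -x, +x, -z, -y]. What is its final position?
(1, -1, 0)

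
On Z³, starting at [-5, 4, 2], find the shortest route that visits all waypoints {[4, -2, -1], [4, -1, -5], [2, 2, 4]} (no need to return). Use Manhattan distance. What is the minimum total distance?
27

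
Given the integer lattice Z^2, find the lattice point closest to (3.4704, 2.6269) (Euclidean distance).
(3, 3)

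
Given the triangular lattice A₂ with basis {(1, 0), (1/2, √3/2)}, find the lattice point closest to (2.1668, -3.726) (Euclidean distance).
(2, -3.464)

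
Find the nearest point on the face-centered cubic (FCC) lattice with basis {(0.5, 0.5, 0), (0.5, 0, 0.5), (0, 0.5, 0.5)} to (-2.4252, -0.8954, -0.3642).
(-2.5, -1, -0.5)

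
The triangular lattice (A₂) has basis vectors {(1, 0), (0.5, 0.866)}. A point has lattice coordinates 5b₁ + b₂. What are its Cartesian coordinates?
(5.5, 0.866)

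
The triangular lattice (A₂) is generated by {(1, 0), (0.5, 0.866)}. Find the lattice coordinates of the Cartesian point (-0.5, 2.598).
-2b₁ + 3b₂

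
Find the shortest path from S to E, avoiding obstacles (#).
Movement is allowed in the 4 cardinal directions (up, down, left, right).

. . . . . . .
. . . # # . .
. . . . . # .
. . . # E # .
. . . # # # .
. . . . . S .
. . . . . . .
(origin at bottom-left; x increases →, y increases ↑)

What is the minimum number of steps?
9
(one shortest path: (5, 1) → (4, 1) → (3, 1) → (2, 1) → (2, 2) → (2, 3) → (2, 4) → (3, 4) → (4, 4) → (4, 3))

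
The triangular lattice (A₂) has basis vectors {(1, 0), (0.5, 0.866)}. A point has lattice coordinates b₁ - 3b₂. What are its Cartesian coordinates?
(-0.5, -2.598)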